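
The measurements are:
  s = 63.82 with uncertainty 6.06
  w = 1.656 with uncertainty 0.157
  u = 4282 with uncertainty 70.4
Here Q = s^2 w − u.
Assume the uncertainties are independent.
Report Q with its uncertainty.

Let p = s^2·w = 6745. δp/p = √((2·δs/s)² + (1·δw/w)²) = √(0.0361 + 0.00899) = 0.212, so δp = 1430.
Q = p − u: δQ = √(δp² + δu²) = √(2.05e+06 + 4960) = 1430
Q = 2463.

2463 ± 1430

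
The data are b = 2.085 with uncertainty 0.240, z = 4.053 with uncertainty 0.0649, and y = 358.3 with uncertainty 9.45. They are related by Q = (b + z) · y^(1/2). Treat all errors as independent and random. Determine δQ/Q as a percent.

Let u = b + z = 6.138. δu = √(δb² + δz²) = √(0.0576 + 0.00421) = 0.249, so δu/u = 0.0405.
Q is then a monomial in u, y:
δQ/Q = √((δu/u)² + (½·δy/y)²) = √(0.00164 + 0.000174) = 0.0426

4.26%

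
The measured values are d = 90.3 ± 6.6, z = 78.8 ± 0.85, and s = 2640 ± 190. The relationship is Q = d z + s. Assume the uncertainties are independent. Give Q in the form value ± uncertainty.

9760 ± 559

Let p = d·z = 7120. δp/p = √((1·δd/d)² + (1·δz/z)²) = √(0.00534 + 0.000116) = 0.0739, so δp = 526.
Q = p + s: δQ = √(δp² + δs²) = √(2.76e+05 + 36100) = 559
Q = 9760.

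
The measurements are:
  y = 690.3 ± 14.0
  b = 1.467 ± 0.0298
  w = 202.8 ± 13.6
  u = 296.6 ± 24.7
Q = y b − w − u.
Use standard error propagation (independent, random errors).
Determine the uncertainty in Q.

Let p = y·b = 1013. δp/p = √((1·δy/y)² + (1·δb/b)²) = √(0.000411 + 0.000413) = 0.0287, so δp = 29.1.
Q = p − w − u: δQ = √(δp² + δw² + δu²) = √(845 + 185 + 610) = 40.5

40.5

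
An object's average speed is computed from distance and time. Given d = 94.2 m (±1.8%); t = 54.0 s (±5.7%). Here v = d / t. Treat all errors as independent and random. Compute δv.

0.104 m/s

Relative error in a monomial: (δv/v)² = Σ (nᵢ · δxᵢ/xᵢ)².
  (1·δd/d)² = (1×0.0180)² = 0.000324;  (-1·δt/t)² = (-1×0.0570)² = 0.00325
δv/v = √(0.00357) = 0.0598
v = 1.74 m/s, so δv = 0.0598 × 1.74 = 0.104 m/s.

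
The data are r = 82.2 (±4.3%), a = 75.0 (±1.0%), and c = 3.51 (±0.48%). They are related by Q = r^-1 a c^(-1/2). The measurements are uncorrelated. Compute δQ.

0.0215

For a monomial Q ∝ r^-1, a, c^(-1/2), fractional errors add in quadrature:
  (-1·δr/r)² = (-1×0.0430)² = 0.00185;  (1·δa/a)² = (1×0.0100)² = 0.000100;  (−½·δc/c)² = (-0.5×0.00480)² = 5.76e-06
δQ/Q = √(0.00195) = 0.0442
Q = 0.487, so δQ = 0.0442 × 0.487 = 0.0215.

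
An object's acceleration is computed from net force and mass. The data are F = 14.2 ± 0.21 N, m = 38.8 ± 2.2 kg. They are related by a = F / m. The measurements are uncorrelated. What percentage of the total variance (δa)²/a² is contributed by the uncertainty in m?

(δa/a)² = (1·δF/F)² + (-1·δm/m)²
  F term: (1×0.0148)² = 0.000219
  m term: (-1×0.0567)² = 0.00322
Total = 0.00343. Share from m = 0.00322/0.00343 = 0.936.

93.6%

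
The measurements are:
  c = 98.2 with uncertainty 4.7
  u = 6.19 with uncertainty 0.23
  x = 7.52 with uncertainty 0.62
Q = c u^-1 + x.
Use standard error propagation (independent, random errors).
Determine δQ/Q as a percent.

Let p = c·u^-1 = 15.9. δp/p = √((1·δc/c)² + (-1·δu/u)²) = √(0.00229 + 0.00138) = 0.0606, so δp = 0.961.
Q = p + x: δQ = √(δp² + δx²) = √(0.924 + 0.384) = 1.14
Q = 23.4, so δQ/Q = 1.14/23.4 = 0.0489.

4.89%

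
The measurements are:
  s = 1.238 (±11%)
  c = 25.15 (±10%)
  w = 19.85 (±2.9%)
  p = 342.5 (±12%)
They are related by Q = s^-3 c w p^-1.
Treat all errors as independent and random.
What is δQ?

0.281

Each factor contributes (exponent × relative error)² to (δQ/Q)²:
  (-3·δs/s)² = (-3×0.110)² = 0.109;  (1·δc/c)² = (1×0.100)² = 0.0100;  (1·δw/w)² = (1×0.0290)² = 0.000841;  (-1·δp/p)² = (-1×0.120)² = 0.0144
δQ/Q = √(0.134) = 0.366
Q = 0.7682, so δQ = 0.366 × 0.7682 = 0.281.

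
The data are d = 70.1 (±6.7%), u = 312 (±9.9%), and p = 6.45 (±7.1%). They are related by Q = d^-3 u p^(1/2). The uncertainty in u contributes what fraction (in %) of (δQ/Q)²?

(δQ/Q)² = (-3·δd/d)² + (1·δu/u)² + (½·δp/p)²
  d term: (-3×0.0670)² = 0.0404
  u term: (1×0.0990)² = 0.00980
  p term: (0.5×0.0710)² = 0.00126
Total = 0.0515. Share from u = 0.00980/0.0515 = 0.190.

19.0%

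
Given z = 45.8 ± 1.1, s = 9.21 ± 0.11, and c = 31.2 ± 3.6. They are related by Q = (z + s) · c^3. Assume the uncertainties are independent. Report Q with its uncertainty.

Let u = z + s = 55.0. δu = √(δz² + δs²) = √(1.21 + 0.0121) = 1.11, so δu/u = 0.0201.
Q is then a monomial in u, c:
δQ/Q = √((δu/u)² + (3·δc/c)²) = √(0.000404 + 0.120) = 0.347
Q = 1.67e+06, so δQ = 0.347 × 1.67e+06 = 5.79e+05.

(1.67 ± 0.579) × 10^6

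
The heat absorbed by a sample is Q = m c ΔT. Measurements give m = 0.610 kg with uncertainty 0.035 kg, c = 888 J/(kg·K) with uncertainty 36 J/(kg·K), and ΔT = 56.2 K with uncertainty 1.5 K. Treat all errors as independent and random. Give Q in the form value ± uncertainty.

30400 ± 2290 J

Q is a product of powers, so relative uncertainties combine in quadrature:
  (1·δm/m)² = (1×0.0574)² = 0.00329;  (1·δc/c)² = (1×0.0405)² = 0.00164;  (1·δΔT/ΔT)² = (1×0.0267)² = 0.000712
δQ/Q = √(0.00565) = 0.0752
Q = 30400 J, so δQ = 0.0752 × 30400 = 2290 J.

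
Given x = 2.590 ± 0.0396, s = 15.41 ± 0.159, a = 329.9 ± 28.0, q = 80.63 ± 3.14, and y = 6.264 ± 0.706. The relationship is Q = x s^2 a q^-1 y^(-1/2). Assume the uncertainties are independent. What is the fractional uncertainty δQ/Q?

0.112

Since Q is a product/quotient, work with relative uncertainties:
  (1·δx/x)² = (1×0.0153)² = 0.000234;  (2·δs/s)² = (2×0.0103)² = 0.000426;  (1·δa/a)² = (1×0.0849)² = 0.00720;  (-1·δq/q)² = (-1×0.0389)² = 0.00152;  (−½·δy/y)² = (-0.5×0.113)² = 0.00318
δQ/Q = √(0.0126) = 0.112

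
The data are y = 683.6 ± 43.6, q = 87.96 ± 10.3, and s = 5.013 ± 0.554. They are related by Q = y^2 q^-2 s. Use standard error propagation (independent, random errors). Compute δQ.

Q is a product of powers, so relative uncertainties combine in quadrature:
  (2·δy/y)² = (2×0.0638)² = 0.0163;  (-2·δq/q)² = (-2×0.117)² = 0.0548;  (1·δs/s)² = (1×0.111)² = 0.0122
δQ/Q = √(0.0833) = 0.289
Q = 302.8, so δQ = 0.289 × 302.8 = 87.4.

87.4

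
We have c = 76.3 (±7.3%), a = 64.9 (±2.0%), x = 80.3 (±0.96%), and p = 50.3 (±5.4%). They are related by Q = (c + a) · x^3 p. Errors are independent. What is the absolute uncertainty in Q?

2.7e+08

Let u = c + a = 141. δu = √(δc² + δa²) = √(31.0 + 1.68) = 5.72, so δu/u = 0.0405.
Q is then a monomial in u, x, p:
δQ/Q = √((δu/u)² + (3·δx/x)² + (1·δp/p)²) = √(0.00164 + 0.000829 + 0.00292) = 0.0734
Q = 3.68e+09, so δQ = 0.0734 × 3.68e+09 = 2.7e+08.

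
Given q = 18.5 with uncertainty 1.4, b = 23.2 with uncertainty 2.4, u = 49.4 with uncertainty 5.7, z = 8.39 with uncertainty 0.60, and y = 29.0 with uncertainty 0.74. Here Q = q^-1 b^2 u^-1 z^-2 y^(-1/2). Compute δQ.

0.000446

Each factor contributes (exponent × relative error)² to (δQ/Q)²:
  (-1·δq/q)² = (-1×0.0757)² = 0.00573;  (2·δb/b)² = (2×0.103)² = 0.0428;  (-1·δu/u)² = (-1×0.115)² = 0.0133;  (-2·δz/z)² = (-2×0.0715)² = 0.0205;  (−½·δy/y)² = (-0.5×0.0255)² = 0.000163
δQ/Q = √(0.0825) = 0.287
Q = 0.00155, so δQ = 0.287 × 0.00155 = 0.000446.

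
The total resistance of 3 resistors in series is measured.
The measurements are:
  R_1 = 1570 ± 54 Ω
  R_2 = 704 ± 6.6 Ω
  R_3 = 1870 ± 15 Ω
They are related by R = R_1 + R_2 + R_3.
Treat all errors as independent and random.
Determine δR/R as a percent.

For a sum/difference, combine absolute errors in quadrature:
  (δR_1)² = 2920;  (δR_2)² = 43.6;  (δR_3)² = 225
δR = √(3180) = 56.4 Ω
R = 4140 Ω, so δR/R = 56.4/4140 = 0.0136.

1.36%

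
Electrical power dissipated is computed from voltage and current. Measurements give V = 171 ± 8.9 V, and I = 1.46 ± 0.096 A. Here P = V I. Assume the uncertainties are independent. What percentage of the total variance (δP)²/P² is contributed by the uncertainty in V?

(δP/P)² = (1·δV/V)² + (1·δI/I)²
  V term: (1×0.0520)² = 0.00271
  I term: (1×0.0658)² = 0.00432
Total = 0.00703. Share from V = 0.00271/0.00703 = 0.385.

38.5%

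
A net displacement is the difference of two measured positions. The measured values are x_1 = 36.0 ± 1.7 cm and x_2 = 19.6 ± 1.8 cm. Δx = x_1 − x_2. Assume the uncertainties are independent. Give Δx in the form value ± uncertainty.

Sums and differences: (δΔx)² = Σ (cᵢ δxᵢ)².
  (δx_1)² = 2.89;  (δx_2)² = 3.24
δΔx = √(6.13) = 2.48 cm
Δx = 16.4 cm.

16.4 ± 2.48 cm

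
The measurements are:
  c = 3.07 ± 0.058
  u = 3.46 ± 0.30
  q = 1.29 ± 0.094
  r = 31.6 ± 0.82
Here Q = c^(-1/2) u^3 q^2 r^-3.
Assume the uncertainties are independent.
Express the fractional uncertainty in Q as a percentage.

30.8%

For a monomial Q ∝ c^(-1/2), u^3, q^2, r^-3, fractional errors add in quadrature:
  (−½·δc/c)² = (-0.5×0.0189)² = 8.92e-05;  (3·δu/u)² = (3×0.0867)² = 0.0677;  (2·δq/q)² = (2×0.0729)² = 0.0212;  (-3·δr/r)² = (-3×0.0259)² = 0.00606
δQ/Q = √(0.0950) = 0.308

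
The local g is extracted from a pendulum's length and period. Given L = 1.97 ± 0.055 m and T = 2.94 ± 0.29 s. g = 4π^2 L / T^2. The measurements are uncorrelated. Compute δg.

Relative error in a monomial: (δg/g)² = Σ (nᵢ · δxᵢ/xᵢ)².
  (1·δL/L)² = (1×0.0279)² = 0.000779;  (-2·δT/T)² = (-2×0.0986)² = 0.0389
δg/g = √(0.0397) = 0.199
g = 9.00 m/s^2, so δg = 0.199 × 9.00 = 1.79 m/s^2.

1.79 m/s^2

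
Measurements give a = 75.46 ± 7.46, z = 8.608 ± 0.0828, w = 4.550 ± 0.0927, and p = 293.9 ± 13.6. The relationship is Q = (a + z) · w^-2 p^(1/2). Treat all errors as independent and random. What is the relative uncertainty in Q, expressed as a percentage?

Let u = a + z = 84.07. δu = √(δa² + δz²) = √(55.7 + 0.00686) = 7.46, so δu/u = 0.0887.
Q is then a monomial in u, w, p:
δQ/Q = √((δu/u)² + (-2·δw/w)² + (½·δp/p)²) = √(0.00788 + 0.00166 + 0.000535) = 0.100

10.0%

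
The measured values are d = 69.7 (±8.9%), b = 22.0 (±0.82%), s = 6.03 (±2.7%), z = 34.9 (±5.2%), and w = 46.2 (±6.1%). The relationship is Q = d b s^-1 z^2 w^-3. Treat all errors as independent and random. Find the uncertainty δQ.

Products/powers → add relative errors in quadrature, weighted by exponent:
  (1·δd/d)² = (1×0.0890)² = 0.00792;  (1·δb/b)² = (1×0.00820)² = 6.72e-05;  (-1·δs/s)² = (-1×0.0270)² = 0.000729;  (2·δz/z)² = (2×0.0520)² = 0.0108;  (-3·δw/w)² = (-3×0.0610)² = 0.0335
δQ/Q = √(0.0530) = 0.230
Q = 3.14, so δQ = 0.230 × 3.14 = 0.723.

0.723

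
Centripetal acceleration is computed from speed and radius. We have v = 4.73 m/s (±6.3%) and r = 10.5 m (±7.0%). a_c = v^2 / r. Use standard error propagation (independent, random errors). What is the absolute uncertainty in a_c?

0.307 m/s^2

For a monomial a_c ∝ v^2, r^-1, fractional errors add in quadrature:
  (2·δv/v)² = (2×0.0630)² = 0.0159;  (-1·δr/r)² = (-1×0.0700)² = 0.00490
δa_c/a_c = √(0.0208) = 0.144
a_c = 2.13 m/s^2, so δa_c = 0.144 × 2.13 = 0.307 m/s^2.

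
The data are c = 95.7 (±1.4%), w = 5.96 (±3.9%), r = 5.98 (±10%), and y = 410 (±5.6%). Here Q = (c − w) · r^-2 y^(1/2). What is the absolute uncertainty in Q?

10.3

Let u = c − w = 89.7. δu = √(δc² + δw²) = √(1.80 + 0.0540) = 1.36, so δu/u = 0.0152.
Q is then a monomial in u, r, y:
δQ/Q = √((δu/u)² + (-2·δr/r)² + (½·δy/y)²) = √(0.000230 + 0.0400 + 0.000784) = 0.203
Q = 50.8, so δQ = 0.203 × 50.8 = 10.3.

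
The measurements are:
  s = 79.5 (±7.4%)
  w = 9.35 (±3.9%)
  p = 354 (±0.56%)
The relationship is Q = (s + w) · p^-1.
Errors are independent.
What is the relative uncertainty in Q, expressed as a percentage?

Let u = s + w = 88.8. δu = √(δs² + δw²) = √(34.6 + 0.133) = 5.89, so δu/u = 0.0663.
Q is then a monomial in u, p:
δQ/Q = √((δu/u)² + (-1·δp/p)²) = √(0.00440 + 3.14e-05) = 0.0666

6.66%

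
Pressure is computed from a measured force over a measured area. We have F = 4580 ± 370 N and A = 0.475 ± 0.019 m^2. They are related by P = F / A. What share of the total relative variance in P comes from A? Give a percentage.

19.7%

(δP/P)² = (1·δF/F)² + (-1·δA/A)²
  F term: (1×0.0808)² = 0.00653
  A term: (-1×0.0400)² = 0.00160
Total = 0.00813. Share from A = 0.00160/0.00813 = 0.197.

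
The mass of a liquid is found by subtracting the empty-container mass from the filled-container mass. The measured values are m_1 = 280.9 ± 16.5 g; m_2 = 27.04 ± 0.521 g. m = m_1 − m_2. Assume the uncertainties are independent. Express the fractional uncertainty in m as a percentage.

Absolute uncertainties add in quadrature for a linear combination:
  (δm_1)² = 272;  (δm_2)² = 0.271
δm = √(273) = 16.5 g
m = 253.9 g, so δm/m = 16.5/253.9 = 0.0650.

6.50%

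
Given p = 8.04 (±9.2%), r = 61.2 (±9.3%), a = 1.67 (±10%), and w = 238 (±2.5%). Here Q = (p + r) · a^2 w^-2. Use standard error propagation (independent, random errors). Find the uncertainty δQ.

0.000757

Let u = p + r = 69.2. δu = √(δp² + δr²) = √(0.547 + 32.4) = 5.74, so δu/u = 0.0829.
Q is then a monomial in u, a, w:
δQ/Q = √((δu/u)² + (2·δa/a)² + (-2·δw/w)²) = √(0.00687 + 0.0400 + 0.00250) = 0.222
Q = 0.00341, so δQ = 0.222 × 0.00341 = 0.000757.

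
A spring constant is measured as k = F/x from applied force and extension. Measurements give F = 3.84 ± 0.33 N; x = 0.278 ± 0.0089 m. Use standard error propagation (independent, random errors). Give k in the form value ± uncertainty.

Since k is a product/quotient, work with relative uncertainties:
  (1·δF/F)² = (1×0.0859)² = 0.00739;  (-1·δx/x)² = (-1×0.0320)² = 0.00102
δk/k = √(0.00841) = 0.0917
k = 13.8 N/m, so δk = 0.0917 × 13.8 = 1.27 N/m.

13.8 ± 1.27 N/m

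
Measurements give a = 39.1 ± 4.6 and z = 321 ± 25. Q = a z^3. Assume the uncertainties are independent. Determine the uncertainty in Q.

Since Q is a product/quotient, work with relative uncertainties:
  (1·δa/a)² = (1×0.118)² = 0.0138;  (3·δz/z)² = (3×0.0779)² = 0.0546
δQ/Q = √(0.0684) = 0.262
Q = 1.29e+09, so δQ = 0.262 × 1.29e+09 = 3.38e+08.

3.38e+08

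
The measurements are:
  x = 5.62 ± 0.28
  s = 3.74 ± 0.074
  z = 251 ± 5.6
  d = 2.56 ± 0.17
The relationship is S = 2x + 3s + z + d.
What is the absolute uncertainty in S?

Sums and differences: (δS)² = Σ (cᵢ δxᵢ)².
  (2·δx)² = 0.314;  (3·δs)² = 0.0493;  (δz)² = 31.4;  (δd)² = 0.0289
δS = √(31.8) = 5.63

5.63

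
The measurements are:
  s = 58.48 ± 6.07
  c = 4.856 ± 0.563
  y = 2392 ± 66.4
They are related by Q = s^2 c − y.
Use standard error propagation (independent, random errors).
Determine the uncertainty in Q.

3950

Let p = s^2·c = 16610. δp/p = √((2·δs/s)² + (1·δc/c)²) = √(0.0431 + 0.0134) = 0.238, so δp = 3950.
Q = p − y: δQ = √(δp² + δy²) = √(1.56e+07 + 4410) = 3950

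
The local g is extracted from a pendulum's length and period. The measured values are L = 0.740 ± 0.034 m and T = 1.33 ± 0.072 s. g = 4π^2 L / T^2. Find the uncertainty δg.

Since g is a product/quotient, work with relative uncertainties:
  (1·δL/L)² = (1×0.0459)² = 0.00211;  (-2·δT/T)² = (-2×0.0541)² = 0.0117
δg/g = √(0.0138) = 0.118
g = 16.5 m/s^2, so δg = 0.118 × 16.5 = 1.94 m/s^2.

1.94 m/s^2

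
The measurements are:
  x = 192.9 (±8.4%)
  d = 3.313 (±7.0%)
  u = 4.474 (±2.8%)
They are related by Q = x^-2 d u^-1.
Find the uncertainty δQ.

Relative error in a monomial: (δQ/Q)² = Σ (nᵢ · δxᵢ/xᵢ)².
  (-2·δx/x)² = (-2×0.0840)² = 0.0282;  (1·δd/d)² = (1×0.0700)² = 0.00490;  (-1·δu/u)² = (-1×0.0280)² = 0.000784
δQ/Q = √(0.0339) = 0.184
Q = 1.99e-05, so δQ = 0.184 × 1.99e-05 = 3.66e-06.

3.66e-06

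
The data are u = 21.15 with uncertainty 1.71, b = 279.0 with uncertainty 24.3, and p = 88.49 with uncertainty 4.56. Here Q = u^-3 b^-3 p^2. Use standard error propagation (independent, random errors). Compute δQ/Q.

0.371

Relative error in a monomial: (δQ/Q)² = Σ (nᵢ · δxᵢ/xᵢ)².
  (-3·δu/u)² = (-3×0.0809)² = 0.0588;  (-3·δb/b)² = (-3×0.0871)² = 0.0683;  (2·δp/p)² = (2×0.0515)² = 0.0106
δQ/Q = √(0.138) = 0.371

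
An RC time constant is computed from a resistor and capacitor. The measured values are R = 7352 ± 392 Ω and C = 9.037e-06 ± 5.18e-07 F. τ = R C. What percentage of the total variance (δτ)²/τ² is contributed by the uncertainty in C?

(δτ/τ)² = (1·δR/R)² + (1·δC/C)²
  R term: (1×0.0533)² = 0.00284
  C term: (1×0.0573)² = 0.00329
Total = 0.00613. Share from C = 0.00329/0.00613 = 0.536.

53.6%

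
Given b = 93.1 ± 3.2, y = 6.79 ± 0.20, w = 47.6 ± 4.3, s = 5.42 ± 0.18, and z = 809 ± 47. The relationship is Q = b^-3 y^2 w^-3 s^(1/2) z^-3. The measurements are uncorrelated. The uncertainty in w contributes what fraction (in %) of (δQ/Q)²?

(δQ/Q)² = (-3·δb/b)² + (2·δy/y)² + (-3·δw/w)² + (½·δs/s)² + (-3·δz/z)²
  b term: (-3×0.0344)² = 0.0106
  y term: (2×0.0295)² = 0.00347
  w term: (-3×0.0903)² = 0.0734
  s term: (0.5×0.0332)² = 0.000276
  z term: (-3×0.0581)² = 0.0304
Total = 0.118. Share from w = 0.0734/0.118 = 0.621.

62.1%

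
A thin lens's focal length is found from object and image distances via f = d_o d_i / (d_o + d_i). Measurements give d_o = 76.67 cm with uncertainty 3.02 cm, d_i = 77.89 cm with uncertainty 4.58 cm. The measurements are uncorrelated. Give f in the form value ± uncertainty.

∂f/∂d_o = (d_i/(d_o+d_i))² = 0.254;  ∂f/∂d_i = (d_o/(d_o+d_i))² = 0.246
δf = √((∂f/∂d_o · δd_o)² + (∂f/∂d_i · δd_i)²) = √(0.588 + 1.27) = 1.36 cm
f = 38.64 cm.

38.64 ± 1.36 cm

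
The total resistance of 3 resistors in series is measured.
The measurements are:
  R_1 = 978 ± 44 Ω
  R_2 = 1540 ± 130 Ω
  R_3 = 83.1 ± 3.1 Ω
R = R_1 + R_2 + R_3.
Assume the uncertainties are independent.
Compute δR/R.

Absolute uncertainties add in quadrature for a linear combination:
  (δR_1)² = 1940;  (δR_2)² = 16900;  (δR_3)² = 9.61
δR = √(18800) = 137 Ω
R = 2600 Ω, so δR/R = 137/2600 = 0.0528.

0.0528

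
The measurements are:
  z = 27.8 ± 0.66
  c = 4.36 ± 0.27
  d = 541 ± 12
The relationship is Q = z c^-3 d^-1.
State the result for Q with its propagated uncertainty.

Each factor contributes (exponent × relative error)² to (δQ/Q)²:
  (1·δz/z)² = (1×0.0237)² = 0.000564;  (-3·δc/c)² = (-3×0.0619)² = 0.0345;  (-1·δd/d)² = (-1×0.0222)² = 0.000492
δQ/Q = √(0.0356) = 0.189
Q = 0.000620, so δQ = 0.189 × 0.000620 = 0.000117.

0.000620 ± 0.000117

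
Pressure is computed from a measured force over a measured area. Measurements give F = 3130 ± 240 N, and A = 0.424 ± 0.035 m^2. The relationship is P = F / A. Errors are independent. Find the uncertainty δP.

For a monomial P ∝ F, A^-1, fractional errors add in quadrature:
  (1·δF/F)² = (1×0.0767)² = 0.00588;  (-1·δA/A)² = (-1×0.0825)² = 0.00681
δP/P = √(0.0127) = 0.113
P = 7380 Pa, so δP = 0.113 × 7380 = 832 Pa.

832 Pa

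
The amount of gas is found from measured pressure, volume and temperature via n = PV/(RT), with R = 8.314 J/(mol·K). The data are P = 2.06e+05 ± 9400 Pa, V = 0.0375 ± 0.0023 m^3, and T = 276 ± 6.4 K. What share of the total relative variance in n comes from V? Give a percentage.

(δn/n)² = (1·δP/P)² + (1·δV/V)² + (-1·δT/T)²
  P term: (1×0.0456)² = 0.00208
  V term: (1×0.0613)² = 0.00376
  T term: (-1×0.0232)² = 0.000538
Total = 0.00638. Share from V = 0.00376/0.00638 = 0.589.

58.9%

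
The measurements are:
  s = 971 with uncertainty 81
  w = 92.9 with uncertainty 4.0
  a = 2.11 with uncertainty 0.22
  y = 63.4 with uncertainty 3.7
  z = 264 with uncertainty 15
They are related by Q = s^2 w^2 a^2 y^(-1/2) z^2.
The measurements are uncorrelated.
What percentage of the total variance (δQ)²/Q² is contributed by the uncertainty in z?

(δQ/Q)² = (2·δs/s)² + (2·δw/w)² + (2·δa/a)² + (−½·δy/y)² + (2·δz/z)²
  s term: (2×0.0834)² = 0.0278
  w term: (2×0.0431)² = 0.00742
  a term: (2×0.104)² = 0.0435
  y term: (-0.5×0.0584)² = 0.000851
  z term: (2×0.0568)² = 0.0129
Total = 0.0925. Share from z = 0.0129/0.0925 = 0.140.

14.0%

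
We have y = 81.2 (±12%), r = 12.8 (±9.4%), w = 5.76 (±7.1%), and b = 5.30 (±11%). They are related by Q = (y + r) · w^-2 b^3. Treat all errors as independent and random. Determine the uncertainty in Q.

Let u = y + r = 94.0. δu = √(δy² + δr²) = √(94.9 + 1.45) = 9.82, so δu/u = 0.104.
Q is then a monomial in u, w, b:
δQ/Q = √((δu/u)² + (-2·δw/w)² + (3·δb/b)²) = √(0.0109 + 0.0202 + 0.109) = 0.374
Q = 422, so δQ = 0.374 × 422 = 158.

158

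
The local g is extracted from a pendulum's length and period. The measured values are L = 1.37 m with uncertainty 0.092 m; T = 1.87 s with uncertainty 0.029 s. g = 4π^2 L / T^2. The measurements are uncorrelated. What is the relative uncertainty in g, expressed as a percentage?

7.40%

For a monomial g ∝ L, T^-2, fractional errors add in quadrature:
  (1·δL/L)² = (1×0.0672)² = 0.00451;  (-2·δT/T)² = (-2×0.0155)² = 0.000962
δg/g = √(0.00547) = 0.0740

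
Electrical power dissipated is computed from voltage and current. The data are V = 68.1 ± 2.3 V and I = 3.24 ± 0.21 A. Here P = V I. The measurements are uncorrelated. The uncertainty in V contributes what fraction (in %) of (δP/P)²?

(δP/P)² = (1·δV/V)² + (1·δI/I)²
  V term: (1×0.0338)² = 0.00114
  I term: (1×0.0648)² = 0.00420
Total = 0.00534. Share from V = 0.00114/0.00534 = 0.214.

21.4%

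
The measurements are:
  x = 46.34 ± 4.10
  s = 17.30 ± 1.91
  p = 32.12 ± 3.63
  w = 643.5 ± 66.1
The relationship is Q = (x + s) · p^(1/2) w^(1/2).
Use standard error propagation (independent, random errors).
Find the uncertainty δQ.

954

Let u = x + s = 63.64. δu = √(δx² + δs²) = √(16.8 + 3.65) = 4.52, so δu/u = 0.0711.
Q is then a monomial in u, p, w:
δQ/Q = √((δu/u)² + (½·δp/p)² + (½·δw/w)²) = √(0.00505 + 0.00319 + 0.00264) = 0.104
Q = 9149, so δQ = 0.104 × 9149 = 954.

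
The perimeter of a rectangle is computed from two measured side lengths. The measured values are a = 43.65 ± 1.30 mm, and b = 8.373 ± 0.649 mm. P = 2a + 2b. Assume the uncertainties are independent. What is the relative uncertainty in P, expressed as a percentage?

P is a linear combination, so absolute uncertainties add in quadrature:
  (2·δa)² = 6.76;  (2·δb)² = 1.68
δP = √(8.44) = 2.91 mm
P = 104.0 mm, so δP/P = 2.91/104.0 = 0.0279.

2.79%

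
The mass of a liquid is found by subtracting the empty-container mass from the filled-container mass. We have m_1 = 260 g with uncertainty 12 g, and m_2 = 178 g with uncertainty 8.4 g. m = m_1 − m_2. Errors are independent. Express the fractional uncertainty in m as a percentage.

17.9%

Absolute uncertainties add in quadrature for a linear combination:
  (δm_1)² = 144;  (δm_2)² = 70.6
δm = √(215) = 14.6 g
m = 82.0 g, so δm/m = 14.6/82.0 = 0.179.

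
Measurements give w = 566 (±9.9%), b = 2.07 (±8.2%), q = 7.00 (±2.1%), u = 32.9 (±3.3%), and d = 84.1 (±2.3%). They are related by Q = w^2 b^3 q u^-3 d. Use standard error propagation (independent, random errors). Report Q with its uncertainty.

Each factor contributes (exponent × relative error)² to (δQ/Q)²:
  (2·δw/w)² = (2×0.0990)² = 0.0392;  (3·δb/b)² = (3×0.0820)² = 0.0605;  (1·δq/q)² = (1×0.0210)² = 0.000441;  (-3·δu/u)² = (-3×0.0330)² = 0.00980;  (1·δd/d)² = (1×0.0230)² = 0.000529
δQ/Q = √(0.110) = 0.332
Q = 47000, so δQ = 0.332 × 47000 = 15600.

47000 ± 15600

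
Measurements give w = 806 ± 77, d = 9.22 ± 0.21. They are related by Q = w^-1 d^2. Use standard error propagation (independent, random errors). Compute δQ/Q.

Products/powers → add relative errors in quadrature, weighted by exponent:
  (-1·δw/w)² = (-1×0.0955)² = 0.00913;  (2·δd/d)² = (2×0.0228)² = 0.00208
δQ/Q = √(0.0112) = 0.106

0.106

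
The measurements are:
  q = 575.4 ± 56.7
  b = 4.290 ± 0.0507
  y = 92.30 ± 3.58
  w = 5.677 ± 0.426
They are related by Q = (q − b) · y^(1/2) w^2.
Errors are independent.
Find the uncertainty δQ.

32000

Let u = q − b = 571.1. δu = √(δq² + δb²) = √(3210 + 0.00257) = 56.7, so δu/u = 0.0993.
Q is then a monomial in u, y, w:
δQ/Q = √((δu/u)² + (½·δy/y)² + (2·δw/w)²) = √(0.00986 + 0.000376 + 0.0225) = 0.181
Q = 176800, so δQ = 0.181 × 176800 = 32000.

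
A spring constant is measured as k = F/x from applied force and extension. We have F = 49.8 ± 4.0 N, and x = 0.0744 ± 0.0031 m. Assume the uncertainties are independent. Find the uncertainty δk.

60.6 N/m

For a monomial k ∝ F, x^-1, fractional errors add in quadrature:
  (1·δF/F)² = (1×0.0803)² = 0.00645;  (-1·δx/x)² = (-1×0.0417)² = 0.00174
δk/k = √(0.00819) = 0.0905
k = 669 N/m, so δk = 0.0905 × 669 = 60.6 N/m.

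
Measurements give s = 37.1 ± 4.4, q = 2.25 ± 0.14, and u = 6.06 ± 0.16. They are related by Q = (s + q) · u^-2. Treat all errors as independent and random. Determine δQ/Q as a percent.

12.4%

Let w = s + q = 39.4. δw = √(δs² + δq²) = √(19.4 + 0.0196) = 4.40, so δw/w = 0.112.
Q is then a monomial in w, u:
δQ/Q = √((δw/w)² + (-2·δu/u)²) = √(0.0125 + 0.00279) = 0.124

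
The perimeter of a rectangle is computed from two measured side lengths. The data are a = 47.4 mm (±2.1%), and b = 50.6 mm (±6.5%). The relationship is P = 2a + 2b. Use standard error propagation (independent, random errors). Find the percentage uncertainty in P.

P is a linear combination, so absolute uncertainties add in quadrature:
  (2·δa)² = 3.96;  (2·δb)² = 43.3
δP = √(47.2) = 6.87 mm
P = 196 mm, so δP/P = 6.87/196 = 0.0351.

3.51%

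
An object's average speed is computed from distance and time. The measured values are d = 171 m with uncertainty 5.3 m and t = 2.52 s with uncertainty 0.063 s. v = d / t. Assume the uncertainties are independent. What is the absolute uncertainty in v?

2.70 m/s

Each factor contributes (exponent × relative error)² to (δv/v)²:
  (1·δd/d)² = (1×0.0310)² = 0.000961;  (-1·δt/t)² = (-1×0.0250)² = 0.000625
δv/v = √(0.00159) = 0.0398
v = 67.9 m/s, so δv = 0.0398 × 67.9 = 2.70 m/s.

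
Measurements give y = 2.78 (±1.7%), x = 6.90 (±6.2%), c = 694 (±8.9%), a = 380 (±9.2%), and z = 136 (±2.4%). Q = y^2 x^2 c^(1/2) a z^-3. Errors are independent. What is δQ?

0.263

Since Q is a product/quotient, work with relative uncertainties:
  (2·δy/y)² = (2×0.0170)² = 0.00116;  (2·δx/x)² = (2×0.0620)² = 0.0154;  (½·δc/c)² = (0.5×0.0890)² = 0.00198;  (1·δa/a)² = (1×0.0920)² = 0.00846;  (-3·δz/z)² = (-3×0.0240)² = 0.00518
δQ/Q = √(0.0322) = 0.179
Q = 1.46, so δQ = 0.179 × 1.46 = 0.263.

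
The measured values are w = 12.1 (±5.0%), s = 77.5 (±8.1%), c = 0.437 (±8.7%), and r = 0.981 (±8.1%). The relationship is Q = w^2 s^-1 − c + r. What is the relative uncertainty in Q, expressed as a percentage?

Let p = w^2·s^-1 = 1.89. δp/p = √((2·δw/w)² + (-1·δs/s)²) = √(0.0100 + 0.00656) = 0.129, so δp = 0.243.
Q = p − c + r: δQ = √(δp² + δc² + δr²) = √(0.0591 + 0.00145 + 0.00631) = 0.259
Q = 2.43, so δQ/Q = 0.259/2.43 = 0.106.

10.6%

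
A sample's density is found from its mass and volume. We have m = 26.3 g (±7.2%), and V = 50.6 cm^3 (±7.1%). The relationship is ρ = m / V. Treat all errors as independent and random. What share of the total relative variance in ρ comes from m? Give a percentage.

50.7%

(δρ/ρ)² = (1·δm/m)² + (-1·δV/V)²
  m term: (1×0.0720)² = 0.00518
  V term: (-1×0.0710)² = 0.00504
Total = 0.0102. Share from m = 0.00518/0.0102 = 0.507.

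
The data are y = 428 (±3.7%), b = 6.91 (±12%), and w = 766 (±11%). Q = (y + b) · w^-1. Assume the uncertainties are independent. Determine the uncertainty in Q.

Let u = y + b = 435. δu = √(δy² + δb²) = √(251 + 0.688) = 15.9, so δu/u = 0.0365.
Q is then a monomial in u, w:
δQ/Q = √((δu/u)² + (-1·δw/w)²) = √(0.00133 + 0.0121) = 0.116
Q = 0.568, so δQ = 0.116 × 0.568 = 0.0658.

0.0658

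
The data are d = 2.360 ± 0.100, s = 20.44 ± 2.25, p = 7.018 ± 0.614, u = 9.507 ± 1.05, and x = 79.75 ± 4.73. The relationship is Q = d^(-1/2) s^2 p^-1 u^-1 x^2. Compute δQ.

7460

Since Q is a product/quotient, work with relative uncertainties:
  (−½·δd/d)² = (-0.5×0.0424)² = 0.000449;  (2·δs/s)² = (2×0.110)² = 0.0485;  (-1·δp/p)² = (-1×0.0875)² = 0.00765;  (-1·δu/u)² = (-1×0.110)² = 0.0122;  (2·δx/x)² = (2×0.0593)² = 0.0141
δQ/Q = √(0.0828) = 0.288
Q = 25920, so δQ = 0.288 × 25920 = 7460.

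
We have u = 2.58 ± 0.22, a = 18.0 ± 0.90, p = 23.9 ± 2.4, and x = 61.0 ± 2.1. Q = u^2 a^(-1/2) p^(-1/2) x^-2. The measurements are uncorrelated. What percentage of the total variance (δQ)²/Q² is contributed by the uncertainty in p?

6.82%

(δQ/Q)² = (2·δu/u)² + (−½·δa/a)² + (−½·δp/p)² + (-2·δx/x)²
  u term: (2×0.0853)² = 0.0291
  a term: (-0.5×0.0500)² = 0.000625
  p term: (-0.5×0.100)² = 0.00252
  x term: (-2×0.0344)² = 0.00474
Total = 0.0370. Share from p = 0.00252/0.0370 = 0.0682.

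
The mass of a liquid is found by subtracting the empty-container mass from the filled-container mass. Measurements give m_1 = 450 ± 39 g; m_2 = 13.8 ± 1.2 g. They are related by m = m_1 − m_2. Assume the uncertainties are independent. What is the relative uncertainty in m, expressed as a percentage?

For a sum/difference, combine absolute errors in quadrature:
  (δm_1)² = 1520;  (δm_2)² = 1.44
δm = √(1520) = 39.0 g
m = 436 g, so δm/m = 39.0/436 = 0.0895.

8.95%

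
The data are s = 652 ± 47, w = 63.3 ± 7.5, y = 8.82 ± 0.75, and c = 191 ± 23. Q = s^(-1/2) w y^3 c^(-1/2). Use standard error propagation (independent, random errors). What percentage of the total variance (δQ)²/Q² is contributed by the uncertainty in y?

77.4%

(δQ/Q)² = (−½·δs/s)² + (1·δw/w)² + (3·δy/y)² + (−½·δc/c)²
  s term: (-0.5×0.0721)² = 0.00130
  w term: (1×0.118)² = 0.0140
  y term: (3×0.0850)² = 0.0651
  c term: (-0.5×0.120)² = 0.00363
Total = 0.0840. Share from y = 0.0651/0.0840 = 0.774.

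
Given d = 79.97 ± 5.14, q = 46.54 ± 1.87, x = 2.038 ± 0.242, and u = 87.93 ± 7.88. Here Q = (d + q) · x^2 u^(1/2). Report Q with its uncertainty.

4927 ± 1210

Let w = d + q = 126.5. δw = √(δd² + δq²) = √(26.4 + 3.50) = 5.47, so δw/w = 0.0432.
Q is then a monomial in w, x, u:
δQ/Q = √((δw/w)² + (2·δx/x)² + (½·δu/u)²) = √(0.00187 + 0.0564 + 0.00201) = 0.246
Q = 4927, so δQ = 0.246 × 4927 = 1210.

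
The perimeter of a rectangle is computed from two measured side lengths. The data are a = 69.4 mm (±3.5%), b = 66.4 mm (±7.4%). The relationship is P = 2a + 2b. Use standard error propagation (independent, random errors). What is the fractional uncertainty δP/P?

0.0404

For a sum/difference, combine absolute errors in quadrature:
  (2·δa)² = 23.6;  (2·δb)² = 96.6
δP = √(120) = 11.0 mm
P = 272 mm, so δP/P = 11.0/272 = 0.0404.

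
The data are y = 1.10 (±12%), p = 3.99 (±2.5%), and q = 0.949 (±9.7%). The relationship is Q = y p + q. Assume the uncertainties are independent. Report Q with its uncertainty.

5.34 ± 0.546

Let w = y·p = 4.39. δw/w = √((1·δy/y)² + (1·δp/p)²) = √(0.0144 + 0.000625) = 0.123, so δw = 0.538.
Q = w + q: δQ = √(δw² + δq²) = √(0.289 + 0.00847) = 0.546
Q = 5.34.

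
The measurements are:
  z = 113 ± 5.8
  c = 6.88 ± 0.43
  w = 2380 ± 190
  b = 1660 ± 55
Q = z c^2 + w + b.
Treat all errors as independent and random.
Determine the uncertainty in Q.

Let p = z·c^2 = 5350. δp/p = √((1·δz/z)² + (2·δc/c)²) = √(0.00263 + 0.0156) = 0.135, so δp = 723.
Q = p + w + b: δQ = √(δp² + δw² + δb²) = √(5.22e+05 + 36100 + 3020) = 749

749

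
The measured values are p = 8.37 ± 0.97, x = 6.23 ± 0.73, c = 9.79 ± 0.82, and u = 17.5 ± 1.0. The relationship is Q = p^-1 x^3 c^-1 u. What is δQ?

19.8

Q is a product of powers, so relative uncertainties combine in quadrature:
  (-1·δp/p)² = (-1×0.116)² = 0.0134;  (3·δx/x)² = (3×0.117)² = 0.124;  (-1·δc/c)² = (-1×0.0838)² = 0.00702;  (1·δu/u)² = (1×0.0571)² = 0.00327
δQ/Q = √(0.147) = 0.384
Q = 51.6, so δQ = 0.384 × 51.6 = 19.8.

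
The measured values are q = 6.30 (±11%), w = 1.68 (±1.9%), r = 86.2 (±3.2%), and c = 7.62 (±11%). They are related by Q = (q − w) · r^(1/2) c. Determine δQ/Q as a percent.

Let u = q − w = 4.62. δu = √(δq² + δw²) = √(0.480 + 0.00102) = 0.694, so δu/u = 0.150.
Q is then a monomial in u, r, c:
δQ/Q = √((δu/u)² + (½·δr/r)² + (1·δc/c)²) = √(0.0225 + 0.000256 + 0.0121) = 0.187

18.7%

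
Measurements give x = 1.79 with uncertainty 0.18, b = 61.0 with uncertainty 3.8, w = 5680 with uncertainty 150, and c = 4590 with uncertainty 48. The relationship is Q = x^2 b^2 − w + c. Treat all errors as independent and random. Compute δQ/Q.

0.261

Let p = x^2·b^2 = 11900. δp/p = √((2·δx/x)² + (2·δb/b)²) = √(0.0404 + 0.0155) = 0.237, so δp = 2820.
Q = p − w + c: δQ = √(δp² + δw² + δc²) = √(7.96e+06 + 22500 + 2300) = 2830
Q = 10800, so δQ/Q = 2830/10800 = 0.261.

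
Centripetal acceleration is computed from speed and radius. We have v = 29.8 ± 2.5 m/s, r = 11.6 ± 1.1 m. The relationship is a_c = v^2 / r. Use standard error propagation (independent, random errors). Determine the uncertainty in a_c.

14.8 m/s^2

For a monomial a_c ∝ v^2, r^-1, fractional errors add in quadrature:
  (2·δv/v)² = (2×0.0839)² = 0.0282;  (-1·δr/r)² = (-1×0.0948)² = 0.00899
δa_c/a_c = √(0.0371) = 0.193
a_c = 76.6 m/s^2, so δa_c = 0.193 × 76.6 = 14.8 m/s^2.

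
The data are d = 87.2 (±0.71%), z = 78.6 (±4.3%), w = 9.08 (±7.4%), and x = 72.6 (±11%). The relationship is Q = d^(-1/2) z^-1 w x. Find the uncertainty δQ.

Products/powers → add relative errors in quadrature, weighted by exponent:
  (−½·δd/d)² = (-0.5×0.00710)² = 1.26e-05;  (-1·δz/z)² = (-1×0.0430)² = 0.00185;  (1·δw/w)² = (1×0.0740)² = 0.00548;  (1·δx/x)² = (1×0.110)² = 0.0121
δQ/Q = √(0.0194) = 0.139
Q = 0.898, so δQ = 0.139 × 0.898 = 0.125.

0.125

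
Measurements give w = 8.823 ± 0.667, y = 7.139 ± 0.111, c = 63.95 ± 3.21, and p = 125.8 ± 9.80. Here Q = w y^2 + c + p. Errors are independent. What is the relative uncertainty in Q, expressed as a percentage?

Let h = w·y^2 = 449.7. δh/h = √((1·δw/w)² + (2·δy/y)²) = √(0.00572 + 0.000967) = 0.0817, so δh = 36.8.
Q = h + c + p: δQ = √(δh² + δc² + δp²) = √(1350 + 10.3 + 96.0) = 38.2
Q = 639.4, so δQ/Q = 38.2/639.4 = 0.0597.

5.97%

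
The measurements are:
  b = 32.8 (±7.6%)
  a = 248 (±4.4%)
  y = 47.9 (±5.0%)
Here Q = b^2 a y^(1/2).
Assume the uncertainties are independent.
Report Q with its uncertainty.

(1.85 ± 0.296) × 10^6

For a monomial Q ∝ b^2, a, y^(1/2), fractional errors add in quadrature:
  (2·δb/b)² = (2×0.0760)² = 0.0231;  (1·δa/a)² = (1×0.0440)² = 0.00194;  (½·δy/y)² = (0.5×0.0500)² = 0.000625
δQ/Q = √(0.0257) = 0.160
Q = 1.85e+06, so δQ = 0.160 × 1.85e+06 = 2.96e+05.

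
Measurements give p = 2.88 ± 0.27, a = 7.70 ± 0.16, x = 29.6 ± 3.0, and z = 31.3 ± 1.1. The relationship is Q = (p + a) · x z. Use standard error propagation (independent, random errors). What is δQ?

1090

Let u = p + a = 10.6. δu = √(δp² + δa²) = √(0.0729 + 0.0256) = 0.314, so δu/u = 0.0297.
Q is then a monomial in u, x, z:
δQ/Q = √((δu/u)² + (1·δx/x)² + (1·δz/z)²) = √(0.000880 + 0.0103 + 0.00124) = 0.111
Q = 9800, so δQ = 0.111 × 9800 = 1090.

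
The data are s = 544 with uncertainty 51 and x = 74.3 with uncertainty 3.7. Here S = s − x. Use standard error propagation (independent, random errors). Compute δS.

For a sum/difference, combine absolute errors in quadrature:
  (δs)² = 2600;  (δx)² = 13.7
δS = √(2610) = 51.1

51.1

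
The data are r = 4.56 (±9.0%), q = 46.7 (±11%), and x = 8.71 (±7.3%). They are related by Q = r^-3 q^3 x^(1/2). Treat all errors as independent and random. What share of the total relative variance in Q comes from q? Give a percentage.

(δQ/Q)² = (-3·δr/r)² + (3·δq/q)² + (½·δx/x)²
  r term: (-3×0.0900)² = 0.0729
  q term: (3×0.110)² = 0.109
  x term: (0.5×0.0730)² = 0.00133
Total = 0.183. Share from q = 0.109/0.183 = 0.595.

59.5%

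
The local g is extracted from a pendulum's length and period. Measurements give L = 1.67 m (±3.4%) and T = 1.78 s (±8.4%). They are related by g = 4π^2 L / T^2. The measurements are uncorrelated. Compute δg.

3.57 m/s^2

For a monomial g ∝ L, T^-2, fractional errors add in quadrature:
  (1·δL/L)² = (1×0.0340)² = 0.00116;  (-2·δT/T)² = (-2×0.0840)² = 0.0282
δg/g = √(0.0294) = 0.171
g = 20.8 m/s^2, so δg = 0.171 × 20.8 = 3.57 m/s^2.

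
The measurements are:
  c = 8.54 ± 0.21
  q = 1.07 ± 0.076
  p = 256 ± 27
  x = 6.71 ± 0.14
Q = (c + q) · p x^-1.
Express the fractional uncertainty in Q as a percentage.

Let u = c + q = 9.61. δu = √(δc² + δq²) = √(0.0441 + 0.00578) = 0.223, so δu/u = 0.0232.
Q is then a monomial in u, p, x:
δQ/Q = √((δu/u)² + (1·δp/p)² + (-1·δx/x)²) = √(0.000540 + 0.0111 + 0.000435) = 0.110

11.0%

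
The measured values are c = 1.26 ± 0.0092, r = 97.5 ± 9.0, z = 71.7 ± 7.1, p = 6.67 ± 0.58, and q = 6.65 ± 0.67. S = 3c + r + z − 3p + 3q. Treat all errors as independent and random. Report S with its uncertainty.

173 ± 11.8

Absolute uncertainties add in quadrature for a linear combination:
  (3·δc)² = 0.000762;  (δr)² = 81.0;  (δz)² = 50.4;  (3·δp)² = 3.03;  (3·δq)² = 4.04
δS = √(138) = 11.8
S = 173.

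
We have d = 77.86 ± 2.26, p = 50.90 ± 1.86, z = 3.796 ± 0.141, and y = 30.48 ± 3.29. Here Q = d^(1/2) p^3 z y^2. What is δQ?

1.01e+09

Products/powers → add relative errors in quadrature, weighted by exponent:
  (½·δd/d)² = (0.5×0.0290)² = 0.000211;  (3·δp/p)² = (3×0.0365)² = 0.0120;  (1·δz/z)² = (1×0.0371)² = 0.00138;  (2·δy/y)² = (2×0.108)² = 0.0466
δQ/Q = √(0.0602) = 0.245
Q = 4.104e+09, so δQ = 0.245 × 4.104e+09 = 1.01e+09.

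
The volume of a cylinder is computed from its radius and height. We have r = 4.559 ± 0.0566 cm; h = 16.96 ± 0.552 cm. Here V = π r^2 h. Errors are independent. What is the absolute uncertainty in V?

45.3 cm^3

Each factor contributes (exponent × relative error)² to (δV/V)²:
  (2·δr/r)² = (2×0.0124)² = 0.000617;  (1·δh/h)² = (1×0.0325)² = 0.00106
δV/V = √(0.00168) = 0.0409
V = 1107 cm^3, so δV = 0.0409 × 1107 = 45.3 cm^3.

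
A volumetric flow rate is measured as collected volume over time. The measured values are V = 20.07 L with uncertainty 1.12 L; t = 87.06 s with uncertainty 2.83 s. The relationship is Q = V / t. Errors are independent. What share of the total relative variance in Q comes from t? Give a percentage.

(δQ/Q)² = (1·δV/V)² + (-1·δt/t)²
  V term: (1×0.0558)² = 0.00311
  t term: (-1×0.0325)² = 0.00106
Total = 0.00417. Share from t = 0.00106/0.00417 = 0.253.

25.3%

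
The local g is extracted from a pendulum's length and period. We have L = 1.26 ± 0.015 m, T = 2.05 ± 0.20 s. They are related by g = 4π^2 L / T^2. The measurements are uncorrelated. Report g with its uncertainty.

11.8 ± 2.31 m/s^2

Each factor contributes (exponent × relative error)² to (δg/g)²:
  (1·δL/L)² = (1×0.0119)² = 0.000142;  (-2·δT/T)² = (-2×0.0976)² = 0.0381
δg/g = √(0.0382) = 0.195
g = 11.8 m/s^2, so δg = 0.195 × 11.8 = 2.31 m/s^2.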